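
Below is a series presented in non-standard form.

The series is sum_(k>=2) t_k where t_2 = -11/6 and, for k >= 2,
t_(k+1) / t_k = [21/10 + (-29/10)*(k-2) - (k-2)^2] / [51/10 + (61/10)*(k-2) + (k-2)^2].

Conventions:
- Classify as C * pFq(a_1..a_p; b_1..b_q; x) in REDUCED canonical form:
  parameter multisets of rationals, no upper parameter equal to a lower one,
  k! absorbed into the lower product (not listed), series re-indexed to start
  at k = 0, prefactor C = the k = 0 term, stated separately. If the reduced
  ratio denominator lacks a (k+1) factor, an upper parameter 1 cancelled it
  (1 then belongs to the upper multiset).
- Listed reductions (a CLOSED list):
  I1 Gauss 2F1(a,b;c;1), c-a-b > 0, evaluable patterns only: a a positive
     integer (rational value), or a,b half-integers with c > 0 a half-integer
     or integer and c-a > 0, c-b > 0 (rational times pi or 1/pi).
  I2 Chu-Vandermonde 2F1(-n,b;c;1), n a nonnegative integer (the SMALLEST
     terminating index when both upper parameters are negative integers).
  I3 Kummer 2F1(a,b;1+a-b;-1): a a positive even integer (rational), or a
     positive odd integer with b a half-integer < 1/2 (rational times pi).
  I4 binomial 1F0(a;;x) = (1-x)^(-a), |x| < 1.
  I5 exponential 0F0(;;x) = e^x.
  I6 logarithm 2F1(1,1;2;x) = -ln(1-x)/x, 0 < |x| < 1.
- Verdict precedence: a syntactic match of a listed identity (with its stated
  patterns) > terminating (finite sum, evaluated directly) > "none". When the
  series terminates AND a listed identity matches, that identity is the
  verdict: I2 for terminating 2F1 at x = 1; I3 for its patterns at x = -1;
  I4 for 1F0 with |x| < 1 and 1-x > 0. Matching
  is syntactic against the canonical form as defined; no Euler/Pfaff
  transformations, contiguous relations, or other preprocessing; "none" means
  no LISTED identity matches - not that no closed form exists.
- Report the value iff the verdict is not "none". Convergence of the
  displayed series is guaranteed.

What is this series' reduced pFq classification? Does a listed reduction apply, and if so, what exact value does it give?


Reduced: x = -1, 2F1, upper = {-3/5, 7/2}, lower = {51/10}, C = -11/6. Verdict: none. Every listed pattern misses the 2F1 form at -1, upper {-3/5, 7/2}.

Key observation: from the first term -11/6: roots of the ratio polynomials (C = -11/6, x = -1) are the negated parameters.
Adjacent-term ratio: r(k) = (-1) * (k-3/5) (k+7/2) / [(k+51/10) (k+1)] - rational in k. x = (-1); t_0 = -11/6; negate the roots.


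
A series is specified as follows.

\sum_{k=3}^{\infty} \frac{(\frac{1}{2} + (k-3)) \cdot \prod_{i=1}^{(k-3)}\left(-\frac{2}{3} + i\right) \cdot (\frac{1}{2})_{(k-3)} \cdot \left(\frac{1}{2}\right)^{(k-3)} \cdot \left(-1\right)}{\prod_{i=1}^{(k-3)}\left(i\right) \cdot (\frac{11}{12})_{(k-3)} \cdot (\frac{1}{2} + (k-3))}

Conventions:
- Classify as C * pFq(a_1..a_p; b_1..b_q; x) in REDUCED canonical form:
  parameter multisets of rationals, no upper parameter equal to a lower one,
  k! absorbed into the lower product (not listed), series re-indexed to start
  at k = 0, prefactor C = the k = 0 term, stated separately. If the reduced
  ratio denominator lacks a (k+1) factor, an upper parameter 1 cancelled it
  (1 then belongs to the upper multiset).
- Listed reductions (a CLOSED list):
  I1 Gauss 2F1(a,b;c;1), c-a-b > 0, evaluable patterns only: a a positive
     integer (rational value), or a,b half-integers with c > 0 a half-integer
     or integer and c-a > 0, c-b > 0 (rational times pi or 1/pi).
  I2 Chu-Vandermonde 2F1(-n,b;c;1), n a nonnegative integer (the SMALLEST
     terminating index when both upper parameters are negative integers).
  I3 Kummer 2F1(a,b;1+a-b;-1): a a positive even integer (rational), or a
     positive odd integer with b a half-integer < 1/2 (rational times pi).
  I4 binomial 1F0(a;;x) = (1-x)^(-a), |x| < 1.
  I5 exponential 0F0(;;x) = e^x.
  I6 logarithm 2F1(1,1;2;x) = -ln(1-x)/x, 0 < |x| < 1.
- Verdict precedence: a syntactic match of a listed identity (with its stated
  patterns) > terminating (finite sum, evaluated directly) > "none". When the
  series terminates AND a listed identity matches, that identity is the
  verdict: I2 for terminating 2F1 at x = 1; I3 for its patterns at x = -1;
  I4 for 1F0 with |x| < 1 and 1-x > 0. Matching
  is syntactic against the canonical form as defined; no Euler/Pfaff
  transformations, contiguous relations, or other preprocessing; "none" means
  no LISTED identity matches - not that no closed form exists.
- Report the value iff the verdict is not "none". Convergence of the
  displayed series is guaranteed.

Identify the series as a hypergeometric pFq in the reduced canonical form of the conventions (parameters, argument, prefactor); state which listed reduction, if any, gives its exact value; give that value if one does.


Canonical form: C = -1 times 2F1 with upper {\frac{1}{3}, \frac{1}{2}}, lower {\frac{11}{12}}, x = \frac{1}{2}. Verdict: none. A 2F1 with upper {\frac{1}{3}, \frac{1}{2}} fits none of I1-I6 at x = \frac{1}{2}; the sum runs forever.

Key observation: with t_0 = -1, the product of the first k integers (C = -1) is k!.
Ratio: r(k) = \frac{1}{2} * (k+\frac{1}{3}) (k+\frac{1}{2}) / [(k+\frac{11}{12}) (k+1)] ; factor over Q: parameters, x = \frac{1}{2}, and C = -1.


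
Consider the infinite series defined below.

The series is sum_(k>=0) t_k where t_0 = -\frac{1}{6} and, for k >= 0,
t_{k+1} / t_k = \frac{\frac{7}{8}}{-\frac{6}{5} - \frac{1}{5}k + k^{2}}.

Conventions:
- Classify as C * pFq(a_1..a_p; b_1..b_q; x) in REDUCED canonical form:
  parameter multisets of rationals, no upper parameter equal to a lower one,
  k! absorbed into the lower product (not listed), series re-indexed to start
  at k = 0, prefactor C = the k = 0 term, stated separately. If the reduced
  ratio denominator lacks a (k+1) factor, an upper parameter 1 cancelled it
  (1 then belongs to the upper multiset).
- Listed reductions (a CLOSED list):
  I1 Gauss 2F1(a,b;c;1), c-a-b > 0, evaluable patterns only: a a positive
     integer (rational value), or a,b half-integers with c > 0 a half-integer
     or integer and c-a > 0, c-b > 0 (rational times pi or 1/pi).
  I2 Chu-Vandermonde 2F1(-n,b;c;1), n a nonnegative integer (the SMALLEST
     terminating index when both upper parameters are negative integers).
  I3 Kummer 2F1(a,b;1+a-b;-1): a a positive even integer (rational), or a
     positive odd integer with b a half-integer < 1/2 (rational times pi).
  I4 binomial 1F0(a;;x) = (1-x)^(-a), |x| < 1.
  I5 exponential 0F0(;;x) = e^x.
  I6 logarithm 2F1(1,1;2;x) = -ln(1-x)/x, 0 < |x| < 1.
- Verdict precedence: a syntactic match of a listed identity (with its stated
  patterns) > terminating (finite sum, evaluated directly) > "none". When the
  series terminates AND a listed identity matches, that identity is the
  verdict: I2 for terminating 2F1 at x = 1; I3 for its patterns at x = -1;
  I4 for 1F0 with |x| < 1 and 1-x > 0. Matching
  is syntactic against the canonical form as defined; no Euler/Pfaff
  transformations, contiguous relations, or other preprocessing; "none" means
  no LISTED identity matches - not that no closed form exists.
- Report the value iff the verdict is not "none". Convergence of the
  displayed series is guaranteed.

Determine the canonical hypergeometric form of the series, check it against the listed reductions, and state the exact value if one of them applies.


Key observation: with t_0 = -\frac{1}{6}, the expanded ratio factors over Q; prefactor -1/6, roots give parameters.
Term ratio: r(k) = \frac{7}{8} * 1 / [(k-\frac{6}{5}) (k+1)] - poly over poly, x = \frac{7}{8} from leading terms; C = -\frac{1}{6} at k = 0.

This is -\frac{1}{6} * 0F1(-; -\frac{6}{5}; \frac{7}{8}) in reduced canonical form. Verdict: none - at argument \frac{7}{8} the multisets {-} ; {-\frac{6}{5}} match no listed identity.


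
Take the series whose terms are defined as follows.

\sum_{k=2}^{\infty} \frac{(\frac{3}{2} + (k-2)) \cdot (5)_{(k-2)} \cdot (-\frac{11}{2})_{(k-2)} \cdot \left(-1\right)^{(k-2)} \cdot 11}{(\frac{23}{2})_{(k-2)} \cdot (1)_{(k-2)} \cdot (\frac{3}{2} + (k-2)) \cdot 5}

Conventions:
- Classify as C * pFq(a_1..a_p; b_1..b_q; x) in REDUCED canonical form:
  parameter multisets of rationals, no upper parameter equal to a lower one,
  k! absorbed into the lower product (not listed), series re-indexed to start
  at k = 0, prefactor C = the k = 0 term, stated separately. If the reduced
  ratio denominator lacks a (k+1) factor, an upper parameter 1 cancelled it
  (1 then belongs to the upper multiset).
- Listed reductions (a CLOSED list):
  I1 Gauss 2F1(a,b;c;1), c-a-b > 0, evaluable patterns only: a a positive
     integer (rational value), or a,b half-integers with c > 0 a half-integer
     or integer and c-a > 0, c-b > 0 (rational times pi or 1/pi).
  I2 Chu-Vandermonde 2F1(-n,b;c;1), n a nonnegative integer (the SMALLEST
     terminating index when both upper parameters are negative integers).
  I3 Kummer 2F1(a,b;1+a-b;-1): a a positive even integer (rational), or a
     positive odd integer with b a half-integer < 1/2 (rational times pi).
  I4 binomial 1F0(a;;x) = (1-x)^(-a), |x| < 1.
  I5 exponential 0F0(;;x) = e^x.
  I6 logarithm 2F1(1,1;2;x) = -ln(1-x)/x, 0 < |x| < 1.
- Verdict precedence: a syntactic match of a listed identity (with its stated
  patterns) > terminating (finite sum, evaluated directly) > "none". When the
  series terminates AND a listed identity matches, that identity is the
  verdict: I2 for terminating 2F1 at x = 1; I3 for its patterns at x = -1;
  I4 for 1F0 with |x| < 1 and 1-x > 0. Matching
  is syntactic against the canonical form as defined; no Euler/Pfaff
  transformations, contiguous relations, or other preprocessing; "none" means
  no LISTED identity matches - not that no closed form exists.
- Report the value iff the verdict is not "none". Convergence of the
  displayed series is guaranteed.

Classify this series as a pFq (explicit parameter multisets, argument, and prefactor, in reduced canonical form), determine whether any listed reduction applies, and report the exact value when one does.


Structural cue: t_0 being \frac{11}{5}, the constant factors (C = 11/5, x = -1) combine into one prefactor.
Step ratio: r(k) = -1 * (k-\frac{11}{2}) (k+5) / [(k+\frac{23}{2}) (k+1)] - rational in k, leading ratio -1; with t_0 = \frac{11}{5}, classification follows.

Classification (C = \frac{11}{5}): 2F1 with upper {-\frac{11}{2}, 5}, lower {\frac{23}{2}}, argument x = -1. Verdict: Kummer (I3) matches (x = -1; c = \frac{23}{2} equals 1+a-b for upper {-\frac{11}{2}, 5}: listed pattern). Value: \frac{96026931}{16777216} \cdot \pi.


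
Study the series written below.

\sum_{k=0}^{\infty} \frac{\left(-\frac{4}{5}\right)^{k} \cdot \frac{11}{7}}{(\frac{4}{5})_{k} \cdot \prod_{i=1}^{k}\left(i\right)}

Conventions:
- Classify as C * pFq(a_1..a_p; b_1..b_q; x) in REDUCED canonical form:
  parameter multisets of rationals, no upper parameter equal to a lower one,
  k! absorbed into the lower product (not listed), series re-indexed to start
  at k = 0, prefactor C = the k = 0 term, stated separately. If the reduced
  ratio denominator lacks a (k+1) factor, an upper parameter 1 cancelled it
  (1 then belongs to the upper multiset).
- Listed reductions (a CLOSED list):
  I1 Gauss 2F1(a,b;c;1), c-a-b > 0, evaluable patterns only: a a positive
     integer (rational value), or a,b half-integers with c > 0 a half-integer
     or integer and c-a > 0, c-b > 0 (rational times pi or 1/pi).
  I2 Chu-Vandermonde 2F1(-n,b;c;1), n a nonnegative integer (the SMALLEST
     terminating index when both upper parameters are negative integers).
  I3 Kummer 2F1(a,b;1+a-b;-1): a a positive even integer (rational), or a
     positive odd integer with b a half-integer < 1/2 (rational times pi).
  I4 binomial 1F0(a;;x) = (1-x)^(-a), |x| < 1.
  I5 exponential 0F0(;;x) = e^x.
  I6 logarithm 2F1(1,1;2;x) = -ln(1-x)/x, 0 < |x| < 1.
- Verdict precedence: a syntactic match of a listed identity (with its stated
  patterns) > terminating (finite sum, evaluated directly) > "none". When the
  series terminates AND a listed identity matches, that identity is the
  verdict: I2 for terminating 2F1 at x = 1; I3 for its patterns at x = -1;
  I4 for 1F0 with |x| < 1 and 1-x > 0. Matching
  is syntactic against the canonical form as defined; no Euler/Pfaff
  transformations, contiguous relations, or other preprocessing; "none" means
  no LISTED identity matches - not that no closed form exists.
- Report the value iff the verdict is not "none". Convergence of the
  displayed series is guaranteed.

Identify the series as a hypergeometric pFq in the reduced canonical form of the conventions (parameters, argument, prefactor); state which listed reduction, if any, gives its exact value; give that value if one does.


At argument -\frac{4}{5}: a 0F1 with upper {-}, lower {\frac{4}{5}}, scaled by C = \frac{11}{7}. Verdict: none here - no I1-I6 shape fits x = -\frac{4}{5} with lower {\frac{4}{5}}.

The tell: from the first term \frac{11}{7}: the product of the first k integers (prefactor 11/7) is k!.
Step ratio: r(k) = -\frac{4}{5} * 1 / [(k+\frac{4}{5}) (k+1)] - rational in k, leading ratio -\frac{4}{5}; with t_0 = \frac{11}{7}, classification follows.


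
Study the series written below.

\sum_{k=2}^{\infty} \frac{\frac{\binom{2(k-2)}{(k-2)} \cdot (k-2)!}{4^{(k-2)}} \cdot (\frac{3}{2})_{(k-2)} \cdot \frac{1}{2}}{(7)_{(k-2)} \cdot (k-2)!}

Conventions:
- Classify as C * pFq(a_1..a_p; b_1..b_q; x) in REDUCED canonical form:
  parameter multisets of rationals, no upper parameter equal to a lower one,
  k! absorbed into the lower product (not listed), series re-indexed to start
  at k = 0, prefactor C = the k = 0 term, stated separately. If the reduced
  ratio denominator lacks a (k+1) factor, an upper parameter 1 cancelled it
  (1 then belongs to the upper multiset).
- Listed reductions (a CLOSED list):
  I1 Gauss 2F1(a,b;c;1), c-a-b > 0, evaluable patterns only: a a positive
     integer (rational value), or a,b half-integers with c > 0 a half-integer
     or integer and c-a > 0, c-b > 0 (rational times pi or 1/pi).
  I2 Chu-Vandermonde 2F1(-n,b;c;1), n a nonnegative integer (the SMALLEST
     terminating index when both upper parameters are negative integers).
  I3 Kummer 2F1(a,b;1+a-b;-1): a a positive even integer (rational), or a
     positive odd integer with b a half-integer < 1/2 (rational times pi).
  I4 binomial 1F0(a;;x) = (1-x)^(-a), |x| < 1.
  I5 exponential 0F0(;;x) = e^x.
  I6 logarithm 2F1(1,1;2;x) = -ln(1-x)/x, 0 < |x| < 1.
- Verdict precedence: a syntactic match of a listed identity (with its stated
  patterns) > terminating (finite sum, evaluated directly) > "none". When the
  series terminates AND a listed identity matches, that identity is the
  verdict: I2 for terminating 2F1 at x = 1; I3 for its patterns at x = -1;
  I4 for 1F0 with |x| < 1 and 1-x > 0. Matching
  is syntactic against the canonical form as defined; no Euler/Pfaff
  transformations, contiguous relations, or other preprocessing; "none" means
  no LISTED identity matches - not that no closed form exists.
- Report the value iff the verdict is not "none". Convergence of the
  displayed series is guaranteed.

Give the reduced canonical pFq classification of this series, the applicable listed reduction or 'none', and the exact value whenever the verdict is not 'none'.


Key observation: t_0 being \frac{1}{2}, C(2k,k) (C = 1/2, x = 1) equals 4^k (1/2)_k / k!.
Ratio: r(k) = 1 * (k+\frac{1}{2}) (k+\frac{3}{2}) / [(k+7) (k+1)] - rational in k, leading ratio 1; with t_0 = \frac{1}{2}, classification follows.

With C = \frac{1}{2}: the canonical form is 2F1(\frac{1}{2}, \frac{3}{2}; 7; 1). Verdict: Gauss (I1, half-integer pattern) fires (x = 1; upper {\frac{1}{2}, \frac{3}{2}} half-integers, c = 7 in the evaluable pattern). Exact value: \frac{131072}{72765} / \pi.


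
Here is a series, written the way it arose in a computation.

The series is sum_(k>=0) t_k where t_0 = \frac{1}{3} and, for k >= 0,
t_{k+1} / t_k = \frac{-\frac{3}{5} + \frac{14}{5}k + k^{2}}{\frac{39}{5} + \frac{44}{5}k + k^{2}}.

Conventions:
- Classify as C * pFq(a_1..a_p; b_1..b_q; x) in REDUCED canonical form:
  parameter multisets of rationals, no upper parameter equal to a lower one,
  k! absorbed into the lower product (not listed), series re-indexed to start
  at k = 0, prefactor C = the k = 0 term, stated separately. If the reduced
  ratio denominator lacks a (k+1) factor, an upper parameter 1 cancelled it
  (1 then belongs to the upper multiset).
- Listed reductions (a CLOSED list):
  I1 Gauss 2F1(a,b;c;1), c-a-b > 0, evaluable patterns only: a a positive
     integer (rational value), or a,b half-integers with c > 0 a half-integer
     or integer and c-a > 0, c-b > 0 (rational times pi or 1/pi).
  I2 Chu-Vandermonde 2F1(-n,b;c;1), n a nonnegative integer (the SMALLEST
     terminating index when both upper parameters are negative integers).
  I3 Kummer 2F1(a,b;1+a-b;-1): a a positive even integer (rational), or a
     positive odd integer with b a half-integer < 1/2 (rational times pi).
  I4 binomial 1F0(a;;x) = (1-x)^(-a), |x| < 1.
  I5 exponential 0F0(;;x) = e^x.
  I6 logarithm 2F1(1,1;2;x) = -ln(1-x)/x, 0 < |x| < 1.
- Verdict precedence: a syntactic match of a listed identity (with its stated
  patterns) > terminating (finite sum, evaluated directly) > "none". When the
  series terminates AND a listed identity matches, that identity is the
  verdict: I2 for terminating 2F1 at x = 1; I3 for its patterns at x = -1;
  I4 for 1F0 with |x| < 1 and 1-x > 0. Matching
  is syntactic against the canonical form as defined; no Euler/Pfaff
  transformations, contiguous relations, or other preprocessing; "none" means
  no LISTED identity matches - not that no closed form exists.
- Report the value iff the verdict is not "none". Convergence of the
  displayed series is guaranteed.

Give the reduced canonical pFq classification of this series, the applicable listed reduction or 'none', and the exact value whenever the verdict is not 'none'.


This is \frac{1}{3} * 2F1(-\frac{1}{5}, 3; \frac{39}{5}; 1) in reduced canonical form. Verdict: this is the Gauss summation I1 (x = 1: the Gamma ratio telescopes since c-a-b = 5 > 0 and a = 3 in Z>0). Value: \frac{3944}{13125}.

Key step: x = 1 and factor the ratio over Q (C = 1/3): negated roots = parameters.
Term ratio: r(k) = 1 * (k-\frac{1}{5}) (k+3) / [(k+\frac{39}{5}) (k+1)] - rational in k, leading ratio 1; with t_0 = \frac{1}{3}, classification follows.


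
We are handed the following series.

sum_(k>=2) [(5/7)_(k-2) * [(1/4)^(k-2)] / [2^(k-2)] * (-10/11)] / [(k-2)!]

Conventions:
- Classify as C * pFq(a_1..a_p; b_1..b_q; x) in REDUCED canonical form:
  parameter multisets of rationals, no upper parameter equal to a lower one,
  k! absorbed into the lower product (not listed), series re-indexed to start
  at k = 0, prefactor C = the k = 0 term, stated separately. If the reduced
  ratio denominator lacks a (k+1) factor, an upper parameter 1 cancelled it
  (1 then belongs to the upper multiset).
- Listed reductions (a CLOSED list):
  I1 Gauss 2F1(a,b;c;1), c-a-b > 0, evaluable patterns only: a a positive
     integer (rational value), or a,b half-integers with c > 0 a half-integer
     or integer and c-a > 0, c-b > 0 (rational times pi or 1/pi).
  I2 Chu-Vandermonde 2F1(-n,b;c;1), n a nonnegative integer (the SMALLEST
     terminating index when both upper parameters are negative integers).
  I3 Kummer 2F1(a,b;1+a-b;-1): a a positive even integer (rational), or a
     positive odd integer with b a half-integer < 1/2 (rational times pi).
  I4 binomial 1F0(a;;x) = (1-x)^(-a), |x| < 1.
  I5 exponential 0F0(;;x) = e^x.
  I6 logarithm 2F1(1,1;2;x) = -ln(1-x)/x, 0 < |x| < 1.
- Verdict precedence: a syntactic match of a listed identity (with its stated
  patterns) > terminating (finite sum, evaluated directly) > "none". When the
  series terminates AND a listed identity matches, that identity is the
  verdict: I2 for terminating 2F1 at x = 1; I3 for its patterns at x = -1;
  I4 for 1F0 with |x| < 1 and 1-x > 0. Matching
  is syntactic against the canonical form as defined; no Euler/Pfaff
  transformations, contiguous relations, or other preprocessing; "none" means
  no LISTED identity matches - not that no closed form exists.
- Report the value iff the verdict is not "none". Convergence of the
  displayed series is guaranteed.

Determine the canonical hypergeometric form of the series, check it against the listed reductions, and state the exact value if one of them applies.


x = 1/8 here; the reduced form reads 1F0, upper {5/7}, lower {-}, C = -10/11. Verdict: this is the binomial series (I4) (the 1F0 binomial series: exponent -5/7, x = 1/8). Exact value: (-10/11) * (7/8)^(-5/7).

Key step: t_0 = -10/11 here, and the two k-th powers (C = -10/11, x = 1/8) combine into one argument.
Consecutive-term ratio: r(k) = (1/8) * (k+5/7) / [(k+1)] - rational in k. x = (1/8); t_0 = -10/11; negate the roots.


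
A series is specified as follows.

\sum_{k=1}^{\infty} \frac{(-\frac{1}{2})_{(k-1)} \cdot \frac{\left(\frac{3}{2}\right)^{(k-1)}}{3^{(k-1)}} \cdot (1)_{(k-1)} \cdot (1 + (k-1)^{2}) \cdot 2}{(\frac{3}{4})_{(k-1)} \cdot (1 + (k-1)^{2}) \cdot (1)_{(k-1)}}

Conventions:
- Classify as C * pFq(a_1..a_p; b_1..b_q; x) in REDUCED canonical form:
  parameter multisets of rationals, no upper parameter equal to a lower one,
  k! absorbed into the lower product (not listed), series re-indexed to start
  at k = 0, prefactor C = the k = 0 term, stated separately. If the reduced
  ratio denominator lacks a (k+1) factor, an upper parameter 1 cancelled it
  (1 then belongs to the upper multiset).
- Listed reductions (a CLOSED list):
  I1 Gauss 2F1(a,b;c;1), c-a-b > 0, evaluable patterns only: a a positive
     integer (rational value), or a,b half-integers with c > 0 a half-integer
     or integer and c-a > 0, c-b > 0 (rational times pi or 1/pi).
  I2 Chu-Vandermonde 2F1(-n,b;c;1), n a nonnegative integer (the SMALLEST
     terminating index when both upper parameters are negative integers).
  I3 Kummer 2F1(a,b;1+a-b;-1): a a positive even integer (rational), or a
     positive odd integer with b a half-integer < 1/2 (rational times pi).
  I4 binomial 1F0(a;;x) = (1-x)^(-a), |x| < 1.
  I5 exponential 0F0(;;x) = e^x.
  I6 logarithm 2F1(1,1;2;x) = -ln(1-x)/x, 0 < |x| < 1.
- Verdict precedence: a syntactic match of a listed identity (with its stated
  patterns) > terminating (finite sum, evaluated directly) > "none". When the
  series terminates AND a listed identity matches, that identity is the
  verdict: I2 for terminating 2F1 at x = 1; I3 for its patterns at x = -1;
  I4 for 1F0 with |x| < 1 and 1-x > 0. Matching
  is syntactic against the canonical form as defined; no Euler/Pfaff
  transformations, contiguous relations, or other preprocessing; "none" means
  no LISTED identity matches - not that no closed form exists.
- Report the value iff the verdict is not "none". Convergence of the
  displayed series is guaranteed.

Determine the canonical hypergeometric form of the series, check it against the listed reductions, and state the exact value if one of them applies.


Key observation: with t_0 = 2, the factor k^2 + 1 cancels (top and bottom), leaving prefactor 2.
Step ratio: r(k) = \frac{1}{2} * (k-\frac{1}{2}) (k+1) / [(k+\frac{3}{4}) (k+1)] - rational in k, leading ratio \frac{1}{2}; with t_0 = 2, classification follows.

x = \frac{1}{2} here; the reduced form reads 2F1, upper {-\frac{1}{2}, 1}, lower {\frac{3}{4}}, C = 2. Verdict: none. Every listed pattern misses the 2F1 form at \frac{1}{2}, upper {-\frac{1}{2}, 1}.


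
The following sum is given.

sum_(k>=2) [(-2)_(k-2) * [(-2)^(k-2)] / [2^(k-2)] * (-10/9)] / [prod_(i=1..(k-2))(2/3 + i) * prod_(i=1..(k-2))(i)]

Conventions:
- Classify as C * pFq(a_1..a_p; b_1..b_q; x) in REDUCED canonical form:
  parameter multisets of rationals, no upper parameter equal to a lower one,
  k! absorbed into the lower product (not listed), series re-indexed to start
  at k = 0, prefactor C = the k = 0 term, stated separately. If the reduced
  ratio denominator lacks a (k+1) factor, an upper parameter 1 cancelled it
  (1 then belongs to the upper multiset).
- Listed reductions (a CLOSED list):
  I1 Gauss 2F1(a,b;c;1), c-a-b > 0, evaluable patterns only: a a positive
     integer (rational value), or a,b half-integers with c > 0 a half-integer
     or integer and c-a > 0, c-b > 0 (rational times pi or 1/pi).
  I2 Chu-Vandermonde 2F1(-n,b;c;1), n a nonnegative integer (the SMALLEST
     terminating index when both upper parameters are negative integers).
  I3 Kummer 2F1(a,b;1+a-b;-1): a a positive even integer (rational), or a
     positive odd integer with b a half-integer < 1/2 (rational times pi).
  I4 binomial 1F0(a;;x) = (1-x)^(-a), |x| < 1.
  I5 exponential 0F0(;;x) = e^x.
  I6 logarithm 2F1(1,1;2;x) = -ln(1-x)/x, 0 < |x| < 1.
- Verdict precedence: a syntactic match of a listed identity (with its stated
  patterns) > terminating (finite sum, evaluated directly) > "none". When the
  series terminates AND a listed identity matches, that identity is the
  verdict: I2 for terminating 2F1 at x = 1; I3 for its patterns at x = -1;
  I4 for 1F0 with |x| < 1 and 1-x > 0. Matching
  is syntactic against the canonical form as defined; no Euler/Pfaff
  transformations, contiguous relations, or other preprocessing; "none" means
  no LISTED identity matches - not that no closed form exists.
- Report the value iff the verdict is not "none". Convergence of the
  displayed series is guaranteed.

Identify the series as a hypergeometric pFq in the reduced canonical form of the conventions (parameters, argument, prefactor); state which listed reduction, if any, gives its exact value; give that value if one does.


This is -10/9 * 1F1(-2; 5/3; -1) in reduced canonical form. Verdict: terminating. (-2)_k vanishes past k = 2, leaving a 3-term sum, computed directly. Its exact value is -97/36.

First insight: t_0 = -10/9 here, and the lower running product (C = -10/9, x = -1) is a rising factorial.
Adjacent-term ratio: r(k) = (-1) * (k-2) / [(k+5/3) (k+1)] - rational; roots negated = parameters, x = (-1), C = -10/9.


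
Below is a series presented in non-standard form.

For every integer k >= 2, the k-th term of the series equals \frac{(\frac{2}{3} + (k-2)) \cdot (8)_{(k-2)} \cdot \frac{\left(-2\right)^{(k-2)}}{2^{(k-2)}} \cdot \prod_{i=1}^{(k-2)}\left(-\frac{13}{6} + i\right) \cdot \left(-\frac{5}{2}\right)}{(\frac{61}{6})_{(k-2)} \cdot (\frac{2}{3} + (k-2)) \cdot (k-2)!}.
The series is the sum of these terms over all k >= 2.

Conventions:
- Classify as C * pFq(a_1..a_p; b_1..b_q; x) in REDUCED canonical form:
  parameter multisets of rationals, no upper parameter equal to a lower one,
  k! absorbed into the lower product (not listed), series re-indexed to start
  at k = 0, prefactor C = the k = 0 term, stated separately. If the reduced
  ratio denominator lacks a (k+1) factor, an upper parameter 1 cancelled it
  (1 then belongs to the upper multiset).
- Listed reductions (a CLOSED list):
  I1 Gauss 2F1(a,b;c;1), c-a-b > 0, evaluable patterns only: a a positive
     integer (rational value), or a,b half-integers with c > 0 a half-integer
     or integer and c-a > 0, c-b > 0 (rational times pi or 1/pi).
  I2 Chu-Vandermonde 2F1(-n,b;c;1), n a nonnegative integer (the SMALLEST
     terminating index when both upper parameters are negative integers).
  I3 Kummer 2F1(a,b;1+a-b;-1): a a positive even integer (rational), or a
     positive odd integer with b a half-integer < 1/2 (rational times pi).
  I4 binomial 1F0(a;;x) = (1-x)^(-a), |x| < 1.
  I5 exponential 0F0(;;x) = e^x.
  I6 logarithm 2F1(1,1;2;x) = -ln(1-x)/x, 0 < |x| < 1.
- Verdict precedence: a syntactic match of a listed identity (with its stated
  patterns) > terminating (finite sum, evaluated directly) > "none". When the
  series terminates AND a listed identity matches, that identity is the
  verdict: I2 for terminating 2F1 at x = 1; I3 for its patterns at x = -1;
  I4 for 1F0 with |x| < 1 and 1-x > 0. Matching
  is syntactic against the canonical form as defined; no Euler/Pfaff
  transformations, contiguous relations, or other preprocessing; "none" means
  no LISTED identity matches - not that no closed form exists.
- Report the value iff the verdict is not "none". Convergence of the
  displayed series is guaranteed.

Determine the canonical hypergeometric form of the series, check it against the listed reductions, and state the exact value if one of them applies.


Key step: t_0 = -\frac{5}{2} here, and the factor k + 2/3 cancels (top and bottom), leaving C = -5/2.
Term ratio: r(k) = -1 * (k-\frac{7}{6}) (k+8) / [(k+\frac{61}{6}) (k+1)] - rational in k, leading ratio -1; with t_0 = -\frac{5}{2}, classification follows.

Canonical form: C = -\frac{5}{2} times 2F1 with upper {-\frac{7}{6}, 8}, lower {\frac{61}{6}}, x = -1. Verdict: this is Kummer (I3) (x = -1; c = \frac{61}{6} equals 1+a-b for upper {-\frac{7}{6}, 8}: listed pattern). Sum: -\frac{612535}{124416}.


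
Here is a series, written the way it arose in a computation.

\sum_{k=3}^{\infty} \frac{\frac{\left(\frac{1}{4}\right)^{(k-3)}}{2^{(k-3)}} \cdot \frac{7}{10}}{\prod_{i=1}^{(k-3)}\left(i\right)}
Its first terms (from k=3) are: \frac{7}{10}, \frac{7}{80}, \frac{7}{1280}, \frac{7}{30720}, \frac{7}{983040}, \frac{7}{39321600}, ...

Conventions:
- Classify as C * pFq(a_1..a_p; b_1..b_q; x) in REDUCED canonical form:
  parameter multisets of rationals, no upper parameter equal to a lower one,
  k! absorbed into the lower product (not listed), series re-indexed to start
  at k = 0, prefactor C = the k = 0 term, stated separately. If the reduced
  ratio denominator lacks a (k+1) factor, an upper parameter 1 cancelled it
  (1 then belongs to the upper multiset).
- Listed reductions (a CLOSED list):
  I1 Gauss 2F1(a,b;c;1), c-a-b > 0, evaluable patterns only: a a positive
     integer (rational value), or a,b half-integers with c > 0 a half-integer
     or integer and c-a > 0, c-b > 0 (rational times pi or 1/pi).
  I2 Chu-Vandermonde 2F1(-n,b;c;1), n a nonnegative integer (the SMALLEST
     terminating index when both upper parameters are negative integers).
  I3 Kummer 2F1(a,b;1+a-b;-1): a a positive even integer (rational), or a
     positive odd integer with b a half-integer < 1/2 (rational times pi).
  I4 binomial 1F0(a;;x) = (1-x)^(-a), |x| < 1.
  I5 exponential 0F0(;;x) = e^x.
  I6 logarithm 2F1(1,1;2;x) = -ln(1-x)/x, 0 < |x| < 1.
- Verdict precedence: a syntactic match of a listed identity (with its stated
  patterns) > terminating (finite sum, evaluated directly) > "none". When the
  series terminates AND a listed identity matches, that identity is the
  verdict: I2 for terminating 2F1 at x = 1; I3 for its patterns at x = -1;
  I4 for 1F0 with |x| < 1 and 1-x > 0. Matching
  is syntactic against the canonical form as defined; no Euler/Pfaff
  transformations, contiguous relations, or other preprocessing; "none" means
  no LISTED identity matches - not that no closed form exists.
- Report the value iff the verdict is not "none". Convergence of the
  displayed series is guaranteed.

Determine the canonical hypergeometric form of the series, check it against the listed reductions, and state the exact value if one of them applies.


Reduced: x = \frac{1}{8}, 0F0, upper = {-}, lower = {-}, C = \frac{7}{10}. Verdict: exponential (I5) matches (the 0F0 exponential series at x = \frac{1}{8}). Exact value: \frac{7}{10} \cdot e^{\frac{1}{8}}.

First insight: t_0 being \frac{7}{10}, the product of the first k integers (C = 7/10) is k!.
Ratio: r(k) = \frac{1}{8} * 1 / [(k+1)] - rational in k, leading ratio \frac{1}{8}; with t_0 = \frac{7}{10}, classification follows.


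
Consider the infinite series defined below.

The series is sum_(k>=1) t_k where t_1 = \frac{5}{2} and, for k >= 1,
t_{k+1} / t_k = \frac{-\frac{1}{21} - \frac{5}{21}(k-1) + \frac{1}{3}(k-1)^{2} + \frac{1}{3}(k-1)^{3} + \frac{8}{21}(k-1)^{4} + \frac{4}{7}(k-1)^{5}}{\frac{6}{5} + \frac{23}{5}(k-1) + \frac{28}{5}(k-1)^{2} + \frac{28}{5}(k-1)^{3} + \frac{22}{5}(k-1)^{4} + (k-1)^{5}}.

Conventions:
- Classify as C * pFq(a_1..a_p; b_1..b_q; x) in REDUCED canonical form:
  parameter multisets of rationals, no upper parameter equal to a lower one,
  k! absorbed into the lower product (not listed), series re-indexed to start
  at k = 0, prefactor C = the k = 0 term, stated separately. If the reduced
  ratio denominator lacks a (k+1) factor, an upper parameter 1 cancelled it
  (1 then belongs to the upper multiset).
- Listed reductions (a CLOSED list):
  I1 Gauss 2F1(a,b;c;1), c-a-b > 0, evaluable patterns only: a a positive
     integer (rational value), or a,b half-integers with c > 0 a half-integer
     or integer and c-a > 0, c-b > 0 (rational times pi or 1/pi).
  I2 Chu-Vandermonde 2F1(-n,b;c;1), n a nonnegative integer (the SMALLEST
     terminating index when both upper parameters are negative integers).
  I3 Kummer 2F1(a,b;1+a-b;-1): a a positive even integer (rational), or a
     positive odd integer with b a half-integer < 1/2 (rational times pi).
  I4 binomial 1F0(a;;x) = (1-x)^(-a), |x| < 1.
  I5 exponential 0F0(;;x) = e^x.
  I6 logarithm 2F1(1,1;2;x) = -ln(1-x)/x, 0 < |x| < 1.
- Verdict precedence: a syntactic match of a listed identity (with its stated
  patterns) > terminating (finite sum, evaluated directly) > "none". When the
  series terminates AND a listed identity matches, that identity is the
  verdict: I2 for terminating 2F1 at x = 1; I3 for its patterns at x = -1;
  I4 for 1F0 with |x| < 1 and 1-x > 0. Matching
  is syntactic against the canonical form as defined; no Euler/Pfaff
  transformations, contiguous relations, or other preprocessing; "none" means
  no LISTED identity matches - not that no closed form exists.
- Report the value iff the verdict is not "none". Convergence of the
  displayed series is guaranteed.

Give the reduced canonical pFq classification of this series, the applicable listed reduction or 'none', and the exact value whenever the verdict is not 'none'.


Structural cue: t_0 = \frac{5}{2} here, and cancel k^2 + 1 from the displayed ratio first; then C = 5/2.
Step ratio: r(k) = \frac{4}{7} * (k-\frac{1}{2}) (k+\frac{1}{6}) (k+1) / [(k+\frac{2}{5}) (k+3) (k+1)] - rational; roots negated = parameters, x = \frac{4}{7}, C = \frac{5}{2}.

With C = \frac{5}{2}: the canonical form is 3F2(-\frac{1}{2}, \frac{1}{6}, 1; \frac{2}{5}, 3; \frac{4}{7}). Verdict: none - this 3F2 at x = \frac{4}{7} matches no listed pattern, and upper {-\frac{1}{2}, \frac{1}{6}, 1} holds no stopper.


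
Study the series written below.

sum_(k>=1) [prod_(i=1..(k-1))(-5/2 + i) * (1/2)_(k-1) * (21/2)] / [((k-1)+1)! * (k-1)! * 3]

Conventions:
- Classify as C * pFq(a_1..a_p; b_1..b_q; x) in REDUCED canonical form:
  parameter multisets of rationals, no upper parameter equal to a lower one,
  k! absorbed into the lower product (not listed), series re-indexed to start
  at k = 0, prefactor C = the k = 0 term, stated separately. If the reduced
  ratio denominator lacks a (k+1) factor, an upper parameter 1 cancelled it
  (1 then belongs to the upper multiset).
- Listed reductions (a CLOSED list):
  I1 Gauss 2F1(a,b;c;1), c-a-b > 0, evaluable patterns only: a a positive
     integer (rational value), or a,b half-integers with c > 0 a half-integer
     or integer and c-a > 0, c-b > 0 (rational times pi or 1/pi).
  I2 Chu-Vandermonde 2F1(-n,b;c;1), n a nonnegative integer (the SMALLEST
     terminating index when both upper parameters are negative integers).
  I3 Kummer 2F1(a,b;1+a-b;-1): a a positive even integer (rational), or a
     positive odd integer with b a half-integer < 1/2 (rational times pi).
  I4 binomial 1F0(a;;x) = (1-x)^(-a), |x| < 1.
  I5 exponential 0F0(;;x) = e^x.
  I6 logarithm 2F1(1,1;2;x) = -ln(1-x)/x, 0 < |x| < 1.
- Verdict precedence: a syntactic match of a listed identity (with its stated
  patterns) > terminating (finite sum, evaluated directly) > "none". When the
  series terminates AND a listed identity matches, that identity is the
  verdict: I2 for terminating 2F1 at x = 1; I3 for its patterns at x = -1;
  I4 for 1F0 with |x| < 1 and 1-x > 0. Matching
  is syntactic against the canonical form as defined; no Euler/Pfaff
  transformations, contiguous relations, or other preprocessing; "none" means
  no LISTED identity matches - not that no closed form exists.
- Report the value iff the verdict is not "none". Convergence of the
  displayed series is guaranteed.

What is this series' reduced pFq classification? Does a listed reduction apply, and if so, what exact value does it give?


x = 1 here; the reduced form reads 2F1, upper {-3/2, 1/2}, lower {2}, C = 7/2. Verdict (x = 1): Gauss (I1, half-integer pattern) applies (x = 1; upper {-3/2, 1/2} half-integers, c = 2 in the evaluable pattern). Value: (112/15) / pi.

The tell: x = 1 and the running product (prefactor 7/2) telescopes to a rising factorial.
Step ratio: r(k) = 1 * (k-3/2) (k+1/2) / [(k+2) (k+1)] - poly over poly, x = 1 from leading terms; C = 7/2 at k = 0.


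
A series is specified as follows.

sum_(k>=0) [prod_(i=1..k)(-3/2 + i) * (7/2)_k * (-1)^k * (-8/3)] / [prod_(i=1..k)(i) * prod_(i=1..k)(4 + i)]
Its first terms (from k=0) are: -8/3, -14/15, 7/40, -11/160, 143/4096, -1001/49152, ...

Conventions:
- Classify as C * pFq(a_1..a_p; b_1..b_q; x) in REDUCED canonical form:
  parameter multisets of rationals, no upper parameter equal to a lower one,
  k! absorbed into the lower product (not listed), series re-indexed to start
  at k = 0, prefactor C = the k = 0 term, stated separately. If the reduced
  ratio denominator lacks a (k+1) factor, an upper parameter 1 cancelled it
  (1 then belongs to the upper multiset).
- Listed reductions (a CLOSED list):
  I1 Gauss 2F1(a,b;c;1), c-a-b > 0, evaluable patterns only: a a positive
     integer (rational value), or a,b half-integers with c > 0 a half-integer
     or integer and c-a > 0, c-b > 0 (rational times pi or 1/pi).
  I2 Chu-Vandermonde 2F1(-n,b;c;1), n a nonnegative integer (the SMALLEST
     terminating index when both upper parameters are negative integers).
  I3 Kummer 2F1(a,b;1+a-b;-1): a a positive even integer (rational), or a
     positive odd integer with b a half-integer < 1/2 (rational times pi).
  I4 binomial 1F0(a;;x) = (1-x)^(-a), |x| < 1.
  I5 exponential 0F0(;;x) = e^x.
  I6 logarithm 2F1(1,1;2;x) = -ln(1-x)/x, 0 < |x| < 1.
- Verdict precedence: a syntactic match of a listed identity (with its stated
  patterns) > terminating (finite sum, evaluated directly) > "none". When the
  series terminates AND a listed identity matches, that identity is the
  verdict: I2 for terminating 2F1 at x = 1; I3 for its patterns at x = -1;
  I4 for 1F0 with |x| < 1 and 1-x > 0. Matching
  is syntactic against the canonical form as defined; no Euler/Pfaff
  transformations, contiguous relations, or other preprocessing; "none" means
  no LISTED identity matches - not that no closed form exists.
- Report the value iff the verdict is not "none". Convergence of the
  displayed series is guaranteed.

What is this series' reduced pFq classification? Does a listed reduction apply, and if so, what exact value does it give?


Prefactor -8/3, argument -1: 2F1 with upper {-1/2, 7/2} over lower {5}. Verdict: none (x = -1): each listed identity misses the multisets {-1/2, 7/2} ; {5}.

Key observation: from the first term -8/3: the lower running product (C = -8/3, x = -1) is a rising factorial.
Term ratio: r(k) = (-1) * (k-1/2) (k+7/2) / [(k+5) (k+1)] ; factor over Q: parameters, x = (-1), and C = -8/3.


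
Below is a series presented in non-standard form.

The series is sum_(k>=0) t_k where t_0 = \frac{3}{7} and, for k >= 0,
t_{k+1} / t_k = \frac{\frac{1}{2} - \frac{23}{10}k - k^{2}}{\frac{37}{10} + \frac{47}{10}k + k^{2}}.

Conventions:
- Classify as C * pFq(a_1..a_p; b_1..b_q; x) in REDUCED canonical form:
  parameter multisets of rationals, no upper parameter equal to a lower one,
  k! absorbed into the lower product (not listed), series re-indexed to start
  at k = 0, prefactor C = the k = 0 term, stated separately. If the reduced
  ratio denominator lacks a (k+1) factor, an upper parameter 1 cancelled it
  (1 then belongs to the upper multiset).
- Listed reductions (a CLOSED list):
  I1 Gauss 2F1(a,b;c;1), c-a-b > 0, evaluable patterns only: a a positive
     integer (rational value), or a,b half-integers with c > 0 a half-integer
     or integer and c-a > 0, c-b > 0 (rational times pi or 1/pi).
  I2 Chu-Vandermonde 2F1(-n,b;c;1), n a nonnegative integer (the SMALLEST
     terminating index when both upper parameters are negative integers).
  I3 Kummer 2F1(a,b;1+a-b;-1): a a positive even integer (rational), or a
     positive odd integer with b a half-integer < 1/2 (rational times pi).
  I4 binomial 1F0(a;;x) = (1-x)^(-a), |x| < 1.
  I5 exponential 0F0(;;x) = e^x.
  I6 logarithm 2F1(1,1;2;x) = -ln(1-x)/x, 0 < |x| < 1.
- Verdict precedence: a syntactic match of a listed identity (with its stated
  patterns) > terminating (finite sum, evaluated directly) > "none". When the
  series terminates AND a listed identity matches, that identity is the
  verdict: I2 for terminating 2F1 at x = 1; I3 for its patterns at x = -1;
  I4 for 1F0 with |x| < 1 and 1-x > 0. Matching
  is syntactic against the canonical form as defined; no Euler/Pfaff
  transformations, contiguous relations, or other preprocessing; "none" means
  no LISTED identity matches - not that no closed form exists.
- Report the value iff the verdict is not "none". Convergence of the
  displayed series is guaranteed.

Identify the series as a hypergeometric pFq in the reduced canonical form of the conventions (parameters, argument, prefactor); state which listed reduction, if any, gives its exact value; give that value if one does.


The series (x = -1) is 2F1: upper {-\frac{1}{5}, \frac{5}{2}}, lower {\frac{37}{10}}, prefactor \frac{3}{7}. Verdict: none (x = -1): each listed identity misses the multisets {-\frac{1}{5}, \frac{5}{2}} ; {\frac{37}{10}}.

Structural cue: t_0 being \frac{3}{7}, factor the ratio over Q (C = 3/7): negated roots = parameters.
Term ratio: r(k) = -1 * (k-\frac{1}{5}) (k+\frac{5}{2}) / [(k+\frac{37}{10}) (k+1)] ; factor over Q: parameters, x = -1, and C = \frac{3}{7}.
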